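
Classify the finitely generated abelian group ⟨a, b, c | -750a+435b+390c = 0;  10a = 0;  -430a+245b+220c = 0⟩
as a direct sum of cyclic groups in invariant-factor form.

Answer: M ≅ ℤ/5 ⊕ ℤ/10 ⊕ ℤ/30

Derivation:
rank_ℚ(R)=3; free=3−3=0
SNF(R) diag = [5, 10, 30] → torsion [5, 10, 30]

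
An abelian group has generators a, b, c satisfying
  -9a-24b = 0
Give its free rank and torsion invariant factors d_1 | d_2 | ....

Answer: M ≅ ℤ^2 ⊕ ℤ/3

Derivation:
rank_ℚ(R)=1; free=3−1=2
SNF(R) diag = [3] → torsion [3]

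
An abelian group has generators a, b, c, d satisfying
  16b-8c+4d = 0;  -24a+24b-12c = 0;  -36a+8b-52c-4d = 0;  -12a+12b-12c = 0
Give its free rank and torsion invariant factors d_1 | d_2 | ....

rank_ℚ(R)=4; free=4−4=0
SNF(R) diag = [4, 12, 12, 12] → torsion [4, 12, 12, 12]

Answer: M ≅ ℤ/4 ⊕ ℤ/12 ⊕ ℤ/12 ⊕ ℤ/12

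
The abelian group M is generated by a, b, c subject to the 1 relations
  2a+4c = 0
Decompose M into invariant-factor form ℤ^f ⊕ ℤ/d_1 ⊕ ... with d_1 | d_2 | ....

rank_ℚ(R)=1; free=3−1=2
SNF(R) diag = [2] → torsion [2]

Answer: M ≅ ℤ^2 ⊕ ℤ/2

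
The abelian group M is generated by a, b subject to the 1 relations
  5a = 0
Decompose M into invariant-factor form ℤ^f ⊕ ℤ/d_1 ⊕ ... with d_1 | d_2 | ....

Answer: M ≅ ℤ^1 ⊕ ℤ/5

Derivation:
rank_ℚ(R)=1; free=2−1=1
SNF(R) diag = [5] → torsion [5]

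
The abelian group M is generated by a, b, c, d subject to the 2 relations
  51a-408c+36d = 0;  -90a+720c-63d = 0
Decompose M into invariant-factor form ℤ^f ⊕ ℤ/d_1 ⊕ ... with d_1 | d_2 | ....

rank_ℚ(R)=2; free=4−2=2
SNF(R) diag = [3, 9] → torsion [3, 9]

Answer: M ≅ ℤ^2 ⊕ ℤ/3 ⊕ ℤ/9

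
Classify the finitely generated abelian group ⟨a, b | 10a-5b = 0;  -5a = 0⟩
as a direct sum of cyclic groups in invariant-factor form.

rank_ℚ(R)=2; free=2−2=0
SNF(R) diag = [5, 5] → torsion [5, 5]

Answer: M ≅ ℤ/5 ⊕ ℤ/5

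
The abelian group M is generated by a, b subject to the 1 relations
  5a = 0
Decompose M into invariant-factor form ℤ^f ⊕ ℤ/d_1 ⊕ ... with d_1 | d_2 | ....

Answer: M ≅ ℤ^1 ⊕ ℤ/5

Derivation:
rank_ℚ(R)=1; free=2−1=1
SNF(R) diag = [5] → torsion [5]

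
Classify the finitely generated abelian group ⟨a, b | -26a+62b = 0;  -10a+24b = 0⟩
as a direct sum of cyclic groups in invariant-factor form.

rank_ℚ(R)=2; free=2−2=0
SNF(R) diag = [2, 2] → torsion [2, 2]

Answer: M ≅ ℤ/2 ⊕ ℤ/2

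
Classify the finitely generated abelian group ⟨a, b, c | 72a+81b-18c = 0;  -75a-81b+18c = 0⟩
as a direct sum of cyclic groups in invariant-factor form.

Answer: M ≅ ℤ^1 ⊕ ℤ/3 ⊕ ℤ/9

Derivation:
rank_ℚ(R)=2; free=3−2=1
SNF(R) diag = [3, 9] → torsion [3, 9]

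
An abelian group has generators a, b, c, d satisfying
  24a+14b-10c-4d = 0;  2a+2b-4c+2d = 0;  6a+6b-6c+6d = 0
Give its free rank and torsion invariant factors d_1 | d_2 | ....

rank_ℚ(R)=3; free=4−3=1
SNF(R) diag = [2, 2, 6] → torsion [2, 2, 6]

Answer: M ≅ ℤ^1 ⊕ ℤ/2 ⊕ ℤ/2 ⊕ ℤ/6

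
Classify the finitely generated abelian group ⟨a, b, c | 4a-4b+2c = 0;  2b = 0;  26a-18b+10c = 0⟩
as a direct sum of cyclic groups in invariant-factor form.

rank_ℚ(R)=3; free=3−3=0
SNF(R) diag = [2, 2, 6] → torsion [2, 2, 6]

Answer: M ≅ ℤ/2 ⊕ ℤ/2 ⊕ ℤ/6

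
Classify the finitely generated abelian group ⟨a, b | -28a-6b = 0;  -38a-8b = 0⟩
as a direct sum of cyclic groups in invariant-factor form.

Answer: M ≅ ℤ/2 ⊕ ℤ/2

Derivation:
rank_ℚ(R)=2; free=2−2=0
SNF(R) diag = [2, 2] → torsion [2, 2]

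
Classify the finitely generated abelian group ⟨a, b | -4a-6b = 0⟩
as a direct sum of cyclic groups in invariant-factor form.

Answer: M ≅ ℤ^1 ⊕ ℤ/2

Derivation:
rank_ℚ(R)=1; free=2−1=1
SNF(R) diag = [2] → torsion [2]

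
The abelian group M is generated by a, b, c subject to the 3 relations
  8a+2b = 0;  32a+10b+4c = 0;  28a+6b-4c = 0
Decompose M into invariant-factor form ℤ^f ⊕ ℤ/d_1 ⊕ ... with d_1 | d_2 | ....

Answer: M ≅ ℤ/2 ⊕ ℤ/4 ⊕ ℤ/4

Derivation:
rank_ℚ(R)=3; free=3−3=0
SNF(R) diag = [2, 4, 4] → torsion [2, 4, 4]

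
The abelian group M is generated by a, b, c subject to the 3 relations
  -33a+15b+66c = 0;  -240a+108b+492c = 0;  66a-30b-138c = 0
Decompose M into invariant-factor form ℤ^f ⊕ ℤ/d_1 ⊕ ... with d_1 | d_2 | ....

Answer: M ≅ ℤ/3 ⊕ ℤ/6 ⊕ ℤ/12

Derivation:
rank_ℚ(R)=3; free=3−3=0
SNF(R) diag = [3, 6, 12] → torsion [3, 6, 12]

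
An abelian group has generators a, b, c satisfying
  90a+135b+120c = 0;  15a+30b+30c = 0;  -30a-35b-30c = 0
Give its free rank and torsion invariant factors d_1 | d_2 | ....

rank_ℚ(R)=3; free=3−3=0
SNF(R) diag = [5, 15, 30] → torsion [5, 15, 30]

Answer: M ≅ ℤ/5 ⊕ ℤ/15 ⊕ ℤ/30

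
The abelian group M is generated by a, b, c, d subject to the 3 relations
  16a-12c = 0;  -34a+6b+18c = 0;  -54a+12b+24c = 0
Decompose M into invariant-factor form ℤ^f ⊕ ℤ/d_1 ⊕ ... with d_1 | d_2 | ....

rank_ℚ(R)=3; free=4−3=1
SNF(R) diag = [2, 6, 12] → torsion [2, 6, 12]

Answer: M ≅ ℤ^1 ⊕ ℤ/2 ⊕ ℤ/6 ⊕ ℤ/12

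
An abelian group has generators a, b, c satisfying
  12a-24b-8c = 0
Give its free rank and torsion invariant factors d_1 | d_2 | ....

Answer: M ≅ ℤ^2 ⊕ ℤ/4

Derivation:
rank_ℚ(R)=1; free=3−1=2
SNF(R) diag = [4] → torsion [4]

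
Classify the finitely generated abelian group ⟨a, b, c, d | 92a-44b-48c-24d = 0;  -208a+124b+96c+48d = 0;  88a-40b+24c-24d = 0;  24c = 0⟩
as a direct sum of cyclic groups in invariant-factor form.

Answer: M ≅ ℤ/4 ⊕ ℤ/12 ⊕ ℤ/24 ⊕ ℤ/24

Derivation:
rank_ℚ(R)=4; free=4−4=0
SNF(R) diag = [4, 12, 24, 24] → torsion [4, 12, 24, 24]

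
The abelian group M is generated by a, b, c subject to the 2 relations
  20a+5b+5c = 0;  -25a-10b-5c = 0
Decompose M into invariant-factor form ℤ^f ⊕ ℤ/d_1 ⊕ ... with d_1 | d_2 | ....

Answer: M ≅ ℤ^1 ⊕ ℤ/5 ⊕ ℤ/5

Derivation:
rank_ℚ(R)=2; free=3−2=1
SNF(R) diag = [5, 5] → torsion [5, 5]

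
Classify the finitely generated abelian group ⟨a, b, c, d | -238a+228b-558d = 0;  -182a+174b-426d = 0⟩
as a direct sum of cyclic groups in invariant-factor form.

Answer: M ≅ ℤ^2 ⊕ ℤ/2 ⊕ ℤ/6

Derivation:
rank_ℚ(R)=2; free=4−2=2
SNF(R) diag = [2, 6] → torsion [2, 6]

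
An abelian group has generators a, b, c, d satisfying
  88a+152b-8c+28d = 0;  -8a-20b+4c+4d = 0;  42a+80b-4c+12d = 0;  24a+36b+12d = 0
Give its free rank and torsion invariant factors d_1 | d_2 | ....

Answer: M ≅ ℤ/2 ⊕ ℤ/4 ⊕ ℤ/4 ⊕ ℤ/12

Derivation:
rank_ℚ(R)=4; free=4−4=0
SNF(R) diag = [2, 4, 4, 12] → torsion [2, 4, 4, 12]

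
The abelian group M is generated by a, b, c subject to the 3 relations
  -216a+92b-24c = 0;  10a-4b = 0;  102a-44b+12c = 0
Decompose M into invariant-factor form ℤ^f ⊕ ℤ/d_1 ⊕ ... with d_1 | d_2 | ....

rank_ℚ(R)=3; free=3−3=0
SNF(R) diag = [2, 4, 12] → torsion [2, 4, 12]

Answer: M ≅ ℤ/2 ⊕ ℤ/4 ⊕ ℤ/12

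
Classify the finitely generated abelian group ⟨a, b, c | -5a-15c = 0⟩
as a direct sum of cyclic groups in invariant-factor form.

Answer: M ≅ ℤ^2 ⊕ ℤ/5

Derivation:
rank_ℚ(R)=1; free=3−1=2
SNF(R) diag = [5] → torsion [5]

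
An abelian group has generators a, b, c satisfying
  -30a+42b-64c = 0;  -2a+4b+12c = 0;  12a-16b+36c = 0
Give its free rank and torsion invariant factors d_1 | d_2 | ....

Answer: M ≅ ℤ/2 ⊕ ℤ/2 ⊕ ℤ/4

Derivation:
rank_ℚ(R)=3; free=3−3=0
SNF(R) diag = [2, 2, 4] → torsion [2, 2, 4]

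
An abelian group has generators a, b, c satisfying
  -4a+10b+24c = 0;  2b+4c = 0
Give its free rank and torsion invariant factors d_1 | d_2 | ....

rank_ℚ(R)=2; free=3−2=1
SNF(R) diag = [2, 4] → torsion [2, 4]

Answer: M ≅ ℤ^1 ⊕ ℤ/2 ⊕ ℤ/4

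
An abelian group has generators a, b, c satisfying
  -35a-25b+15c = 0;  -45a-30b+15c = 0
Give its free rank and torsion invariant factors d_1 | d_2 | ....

rank_ℚ(R)=2; free=3−2=1
SNF(R) diag = [5, 15] → torsion [5, 15]

Answer: M ≅ ℤ^1 ⊕ ℤ/5 ⊕ ℤ/15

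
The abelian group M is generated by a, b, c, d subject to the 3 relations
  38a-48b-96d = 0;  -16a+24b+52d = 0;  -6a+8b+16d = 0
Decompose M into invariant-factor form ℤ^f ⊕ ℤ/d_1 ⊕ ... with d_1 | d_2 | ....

Answer: M ≅ ℤ^1 ⊕ ℤ/2 ⊕ ℤ/4 ⊕ ℤ/8

Derivation:
rank_ℚ(R)=3; free=4−3=1
SNF(R) diag = [2, 4, 8] → torsion [2, 4, 8]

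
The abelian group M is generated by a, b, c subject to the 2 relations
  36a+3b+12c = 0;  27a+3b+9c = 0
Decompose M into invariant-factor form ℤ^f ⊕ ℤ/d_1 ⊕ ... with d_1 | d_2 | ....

rank_ℚ(R)=2; free=3−2=1
SNF(R) diag = [3, 3] → torsion [3, 3]

Answer: M ≅ ℤ^1 ⊕ ℤ/3 ⊕ ℤ/3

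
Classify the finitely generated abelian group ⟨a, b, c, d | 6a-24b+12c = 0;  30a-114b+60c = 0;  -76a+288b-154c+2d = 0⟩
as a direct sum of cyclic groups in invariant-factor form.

Answer: M ≅ ℤ^1 ⊕ ℤ/2 ⊕ ℤ/6 ⊕ ℤ/6

Derivation:
rank_ℚ(R)=3; free=4−3=1
SNF(R) diag = [2, 6, 6] → torsion [2, 6, 6]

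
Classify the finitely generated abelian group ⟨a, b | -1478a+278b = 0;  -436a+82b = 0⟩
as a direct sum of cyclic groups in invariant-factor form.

Answer: M ≅ ℤ/2 ⊕ ℤ/6

Derivation:
rank_ℚ(R)=2; free=2−2=0
SNF(R) diag = [2, 6] → torsion [2, 6]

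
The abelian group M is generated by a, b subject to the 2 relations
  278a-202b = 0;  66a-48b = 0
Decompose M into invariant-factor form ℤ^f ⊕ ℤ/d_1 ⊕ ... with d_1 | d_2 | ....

rank_ℚ(R)=2; free=2−2=0
SNF(R) diag = [2, 6] → torsion [2, 6]

Answer: M ≅ ℤ/2 ⊕ ℤ/6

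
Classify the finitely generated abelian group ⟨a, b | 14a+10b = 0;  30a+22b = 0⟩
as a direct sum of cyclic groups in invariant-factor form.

Answer: M ≅ ℤ/2 ⊕ ℤ/4

Derivation:
rank_ℚ(R)=2; free=2−2=0
SNF(R) diag = [2, 4] → torsion [2, 4]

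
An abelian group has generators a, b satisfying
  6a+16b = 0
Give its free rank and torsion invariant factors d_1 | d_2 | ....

Answer: M ≅ ℤ^1 ⊕ ℤ/2

Derivation:
rank_ℚ(R)=1; free=2−1=1
SNF(R) diag = [2] → torsion [2]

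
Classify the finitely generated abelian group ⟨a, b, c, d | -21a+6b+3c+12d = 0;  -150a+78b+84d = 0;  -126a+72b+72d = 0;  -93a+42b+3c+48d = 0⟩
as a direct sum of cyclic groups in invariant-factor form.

Answer: M ≅ ℤ/3 ⊕ ℤ/6 ⊕ ℤ/18 ⊕ ℤ/36

Derivation:
rank_ℚ(R)=4; free=4−4=0
SNF(R) diag = [3, 6, 18, 36] → torsion [3, 6, 18, 36]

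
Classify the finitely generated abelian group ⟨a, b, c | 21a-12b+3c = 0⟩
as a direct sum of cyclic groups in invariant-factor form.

Answer: M ≅ ℤ^2 ⊕ ℤ/3

Derivation:
rank_ℚ(R)=1; free=3−1=2
SNF(R) diag = [3] → torsion [3]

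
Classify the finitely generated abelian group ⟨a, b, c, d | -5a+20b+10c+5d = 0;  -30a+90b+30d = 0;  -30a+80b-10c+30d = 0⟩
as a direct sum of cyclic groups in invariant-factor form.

rank_ℚ(R)=3; free=4−3=1
SNF(R) diag = [5, 10, 30] → torsion [5, 10, 30]

Answer: M ≅ ℤ^1 ⊕ ℤ/5 ⊕ ℤ/10 ⊕ ℤ/30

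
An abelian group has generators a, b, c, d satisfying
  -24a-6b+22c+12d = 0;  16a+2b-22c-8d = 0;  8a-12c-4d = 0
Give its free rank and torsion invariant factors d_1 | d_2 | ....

Answer: M ≅ ℤ^1 ⊕ ℤ/2 ⊕ ℤ/4 ⊕ ℤ/8

Derivation:
rank_ℚ(R)=3; free=4−3=1
SNF(R) diag = [2, 4, 8] → torsion [2, 4, 8]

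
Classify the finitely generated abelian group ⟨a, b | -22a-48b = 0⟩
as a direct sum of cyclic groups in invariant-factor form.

rank_ℚ(R)=1; free=2−1=1
SNF(R) diag = [2] → torsion [2]

Answer: M ≅ ℤ^1 ⊕ ℤ/2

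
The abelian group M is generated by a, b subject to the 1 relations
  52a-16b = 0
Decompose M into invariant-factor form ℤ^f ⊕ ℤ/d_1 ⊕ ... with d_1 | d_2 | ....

rank_ℚ(R)=1; free=2−1=1
SNF(R) diag = [4] → torsion [4]

Answer: M ≅ ℤ^1 ⊕ ℤ/4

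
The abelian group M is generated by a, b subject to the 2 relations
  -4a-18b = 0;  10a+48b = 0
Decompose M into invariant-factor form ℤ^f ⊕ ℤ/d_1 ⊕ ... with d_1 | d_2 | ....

rank_ℚ(R)=2; free=2−2=0
SNF(R) diag = [2, 6] → torsion [2, 6]

Answer: M ≅ ℤ/2 ⊕ ℤ/6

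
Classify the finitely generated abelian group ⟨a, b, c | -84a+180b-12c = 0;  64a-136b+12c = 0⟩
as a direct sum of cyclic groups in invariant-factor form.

rank_ℚ(R)=2; free=3−2=1
SNF(R) diag = [4, 12] → torsion [4, 12]

Answer: M ≅ ℤ^1 ⊕ ℤ/4 ⊕ ℤ/12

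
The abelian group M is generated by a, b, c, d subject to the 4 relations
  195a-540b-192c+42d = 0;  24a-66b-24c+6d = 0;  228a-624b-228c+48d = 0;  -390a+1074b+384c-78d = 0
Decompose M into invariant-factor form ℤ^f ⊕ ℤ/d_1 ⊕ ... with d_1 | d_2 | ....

rank_ℚ(R)=4; free=4−4=0
SNF(R) diag = [3, 6, 12, 12] → torsion [3, 6, 12, 12]

Answer: M ≅ ℤ/3 ⊕ ℤ/6 ⊕ ℤ/12 ⊕ ℤ/12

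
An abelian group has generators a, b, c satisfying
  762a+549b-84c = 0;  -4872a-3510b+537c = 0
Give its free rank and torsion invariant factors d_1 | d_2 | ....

Answer: M ≅ ℤ^1 ⊕ ℤ/3 ⊕ ℤ/9

Derivation:
rank_ℚ(R)=2; free=3−2=1
SNF(R) diag = [3, 9] → torsion [3, 9]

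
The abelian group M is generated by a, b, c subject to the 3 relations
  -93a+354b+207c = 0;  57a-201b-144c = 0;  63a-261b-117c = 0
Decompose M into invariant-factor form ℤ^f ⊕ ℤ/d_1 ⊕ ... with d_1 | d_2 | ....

rank_ℚ(R)=3; free=3−3=0
SNF(R) diag = [3, 9, 27] → torsion [3, 9, 27]

Answer: M ≅ ℤ/3 ⊕ ℤ/9 ⊕ ℤ/27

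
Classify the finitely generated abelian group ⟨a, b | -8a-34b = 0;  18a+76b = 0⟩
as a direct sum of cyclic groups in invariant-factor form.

rank_ℚ(R)=2; free=2−2=0
SNF(R) diag = [2, 2] → torsion [2, 2]

Answer: M ≅ ℤ/2 ⊕ ℤ/2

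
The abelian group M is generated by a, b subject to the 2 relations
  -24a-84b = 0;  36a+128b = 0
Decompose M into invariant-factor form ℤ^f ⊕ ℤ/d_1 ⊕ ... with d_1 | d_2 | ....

Answer: M ≅ ℤ/4 ⊕ ℤ/12

Derivation:
rank_ℚ(R)=2; free=2−2=0
SNF(R) diag = [4, 12] → torsion [4, 12]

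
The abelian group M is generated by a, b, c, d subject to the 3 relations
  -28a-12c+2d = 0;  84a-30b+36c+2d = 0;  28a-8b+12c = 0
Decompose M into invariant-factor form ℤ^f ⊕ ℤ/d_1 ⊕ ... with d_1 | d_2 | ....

rank_ℚ(R)=3; free=4−3=1
SNF(R) diag = [2, 2, 4] → torsion [2, 2, 4]

Answer: M ≅ ℤ^1 ⊕ ℤ/2 ⊕ ℤ/2 ⊕ ℤ/4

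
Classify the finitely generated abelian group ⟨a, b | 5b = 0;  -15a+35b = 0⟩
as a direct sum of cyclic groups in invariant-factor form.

rank_ℚ(R)=2; free=2−2=0
SNF(R) diag = [5, 15] → torsion [5, 15]

Answer: M ≅ ℤ/5 ⊕ ℤ/15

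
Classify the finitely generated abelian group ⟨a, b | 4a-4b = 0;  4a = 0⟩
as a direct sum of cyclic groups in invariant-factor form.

Answer: M ≅ ℤ/4 ⊕ ℤ/4

Derivation:
rank_ℚ(R)=2; free=2−2=0
SNF(R) diag = [4, 4] → torsion [4, 4]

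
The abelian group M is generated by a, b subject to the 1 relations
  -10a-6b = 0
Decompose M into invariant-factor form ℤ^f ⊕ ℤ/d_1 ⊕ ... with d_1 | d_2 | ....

rank_ℚ(R)=1; free=2−1=1
SNF(R) diag = [2] → torsion [2]

Answer: M ≅ ℤ^1 ⊕ ℤ/2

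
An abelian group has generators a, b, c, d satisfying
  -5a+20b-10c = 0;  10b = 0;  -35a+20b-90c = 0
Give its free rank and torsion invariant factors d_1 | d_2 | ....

Answer: M ≅ ℤ^1 ⊕ ℤ/5 ⊕ ℤ/10 ⊕ ℤ/20

Derivation:
rank_ℚ(R)=3; free=4−3=1
SNF(R) diag = [5, 10, 20] → torsion [5, 10, 20]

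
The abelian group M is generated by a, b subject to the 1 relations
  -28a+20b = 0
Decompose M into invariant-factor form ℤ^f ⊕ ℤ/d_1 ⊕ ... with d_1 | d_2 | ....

Answer: M ≅ ℤ^1 ⊕ ℤ/4

Derivation:
rank_ℚ(R)=1; free=2−1=1
SNF(R) diag = [4] → torsion [4]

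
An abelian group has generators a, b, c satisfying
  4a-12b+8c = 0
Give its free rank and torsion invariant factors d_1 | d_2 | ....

Answer: M ≅ ℤ^2 ⊕ ℤ/4

Derivation:
rank_ℚ(R)=1; free=3−1=2
SNF(R) diag = [4] → torsion [4]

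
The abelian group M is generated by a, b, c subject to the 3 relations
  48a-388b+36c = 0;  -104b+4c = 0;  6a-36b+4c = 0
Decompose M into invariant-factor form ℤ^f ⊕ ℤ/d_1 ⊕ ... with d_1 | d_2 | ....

Answer: M ≅ ℤ/2 ⊕ ℤ/4 ⊕ ℤ/12

Derivation:
rank_ℚ(R)=3; free=3−3=0
SNF(R) diag = [2, 4, 12] → torsion [2, 4, 12]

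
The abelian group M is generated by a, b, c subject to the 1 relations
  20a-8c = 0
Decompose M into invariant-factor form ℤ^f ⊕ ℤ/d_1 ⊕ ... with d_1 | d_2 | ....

Answer: M ≅ ℤ^2 ⊕ ℤ/4

Derivation:
rank_ℚ(R)=1; free=3−1=2
SNF(R) diag = [4] → torsion [4]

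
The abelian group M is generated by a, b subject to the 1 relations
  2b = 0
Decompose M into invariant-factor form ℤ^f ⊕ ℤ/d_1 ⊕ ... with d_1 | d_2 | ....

rank_ℚ(R)=1; free=2−1=1
SNF(R) diag = [2] → torsion [2]

Answer: M ≅ ℤ^1 ⊕ ℤ/2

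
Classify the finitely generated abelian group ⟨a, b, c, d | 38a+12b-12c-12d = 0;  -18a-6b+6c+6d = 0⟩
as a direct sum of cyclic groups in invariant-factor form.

rank_ℚ(R)=2; free=4−2=2
SNF(R) diag = [2, 6] → torsion [2, 6]

Answer: M ≅ ℤ^2 ⊕ ℤ/2 ⊕ ℤ/6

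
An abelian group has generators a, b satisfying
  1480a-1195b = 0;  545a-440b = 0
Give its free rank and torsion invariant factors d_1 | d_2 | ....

rank_ℚ(R)=2; free=2−2=0
SNF(R) diag = [5, 15] → torsion [5, 15]

Answer: M ≅ ℤ/5 ⊕ ℤ/15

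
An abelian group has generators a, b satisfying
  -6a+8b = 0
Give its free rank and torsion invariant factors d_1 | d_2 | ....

rank_ℚ(R)=1; free=2−1=1
SNF(R) diag = [2] → torsion [2]

Answer: M ≅ ℤ^1 ⊕ ℤ/2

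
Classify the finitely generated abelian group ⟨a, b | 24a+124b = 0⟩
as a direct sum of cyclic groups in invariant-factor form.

rank_ℚ(R)=1; free=2−1=1
SNF(R) diag = [4] → torsion [4]

Answer: M ≅ ℤ^1 ⊕ ℤ/4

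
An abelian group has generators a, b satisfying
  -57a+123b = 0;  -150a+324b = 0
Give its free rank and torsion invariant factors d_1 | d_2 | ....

rank_ℚ(R)=2; free=2−2=0
SNF(R) diag = [3, 6] → torsion [3, 6]

Answer: M ≅ ℤ/3 ⊕ ℤ/6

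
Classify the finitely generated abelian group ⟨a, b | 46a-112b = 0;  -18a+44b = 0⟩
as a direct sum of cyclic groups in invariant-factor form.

Answer: M ≅ ℤ/2 ⊕ ℤ/4

Derivation:
rank_ℚ(R)=2; free=2−2=0
SNF(R) diag = [2, 4] → torsion [2, 4]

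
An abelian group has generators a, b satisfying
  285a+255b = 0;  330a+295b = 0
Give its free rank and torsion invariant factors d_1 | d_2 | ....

rank_ℚ(R)=2; free=2−2=0
SNF(R) diag = [5, 15] → torsion [5, 15]

Answer: M ≅ ℤ/5 ⊕ ℤ/15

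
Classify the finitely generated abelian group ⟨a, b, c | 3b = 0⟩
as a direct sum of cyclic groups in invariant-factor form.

Answer: M ≅ ℤ^2 ⊕ ℤ/3

Derivation:
rank_ℚ(R)=1; free=3−1=2
SNF(R) diag = [3] → torsion [3]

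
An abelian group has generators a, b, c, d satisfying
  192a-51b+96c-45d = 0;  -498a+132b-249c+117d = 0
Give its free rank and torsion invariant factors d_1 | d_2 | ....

rank_ℚ(R)=2; free=4−2=2
SNF(R) diag = [3, 9] → torsion [3, 9]

Answer: M ≅ ℤ^2 ⊕ ℤ/3 ⊕ ℤ/9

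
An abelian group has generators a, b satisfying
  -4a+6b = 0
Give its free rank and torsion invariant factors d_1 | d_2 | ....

rank_ℚ(R)=1; free=2−1=1
SNF(R) diag = [2] → torsion [2]

Answer: M ≅ ℤ^1 ⊕ ℤ/2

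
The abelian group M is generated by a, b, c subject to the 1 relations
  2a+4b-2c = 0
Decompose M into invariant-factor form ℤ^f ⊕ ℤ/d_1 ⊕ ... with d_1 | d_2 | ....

Answer: M ≅ ℤ^2 ⊕ ℤ/2

Derivation:
rank_ℚ(R)=1; free=3−1=2
SNF(R) diag = [2] → torsion [2]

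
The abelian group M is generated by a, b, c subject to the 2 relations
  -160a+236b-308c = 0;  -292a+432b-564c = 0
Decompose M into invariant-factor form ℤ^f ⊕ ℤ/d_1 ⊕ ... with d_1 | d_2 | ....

rank_ℚ(R)=2; free=3−2=1
SNF(R) diag = [4, 4] → torsion [4, 4]

Answer: M ≅ ℤ^1 ⊕ ℤ/4 ⊕ ℤ/4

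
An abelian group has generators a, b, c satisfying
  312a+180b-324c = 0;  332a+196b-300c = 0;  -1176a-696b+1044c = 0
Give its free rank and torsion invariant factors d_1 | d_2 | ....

Answer: M ≅ ℤ/4 ⊕ ℤ/12 ⊕ ℤ/36

Derivation:
rank_ℚ(R)=3; free=3−3=0
SNF(R) diag = [4, 12, 36] → torsion [4, 12, 36]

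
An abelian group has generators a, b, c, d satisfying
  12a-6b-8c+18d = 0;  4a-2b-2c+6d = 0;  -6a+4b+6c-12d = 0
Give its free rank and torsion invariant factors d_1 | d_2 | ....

rank_ℚ(R)=3; free=4−3=1
SNF(R) diag = [2, 2, 2] → torsion [2, 2, 2]

Answer: M ≅ ℤ^1 ⊕ ℤ/2 ⊕ ℤ/2 ⊕ ℤ/2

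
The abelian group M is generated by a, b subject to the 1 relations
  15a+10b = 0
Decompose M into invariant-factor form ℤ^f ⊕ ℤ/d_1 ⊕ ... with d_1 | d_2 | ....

rank_ℚ(R)=1; free=2−1=1
SNF(R) diag = [5] → torsion [5]

Answer: M ≅ ℤ^1 ⊕ ℤ/5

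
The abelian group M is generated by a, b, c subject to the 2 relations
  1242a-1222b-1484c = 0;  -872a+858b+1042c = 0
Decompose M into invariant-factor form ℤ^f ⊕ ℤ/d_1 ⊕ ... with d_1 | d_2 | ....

rank_ℚ(R)=2; free=3−2=1
SNF(R) diag = [2, 2] → torsion [2, 2]

Answer: M ≅ ℤ^1 ⊕ ℤ/2 ⊕ ℤ/2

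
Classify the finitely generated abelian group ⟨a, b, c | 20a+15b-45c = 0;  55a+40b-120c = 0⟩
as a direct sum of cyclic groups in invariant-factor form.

Answer: M ≅ ℤ^1 ⊕ ℤ/5 ⊕ ℤ/5

Derivation:
rank_ℚ(R)=2; free=3−2=1
SNF(R) diag = [5, 5] → torsion [5, 5]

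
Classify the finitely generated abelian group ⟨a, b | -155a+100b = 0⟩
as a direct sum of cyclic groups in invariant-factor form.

Answer: M ≅ ℤ^1 ⊕ ℤ/5

Derivation:
rank_ℚ(R)=1; free=2−1=1
SNF(R) diag = [5] → torsion [5]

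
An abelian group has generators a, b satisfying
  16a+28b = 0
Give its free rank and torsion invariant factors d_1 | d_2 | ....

Answer: M ≅ ℤ^1 ⊕ ℤ/4

Derivation:
rank_ℚ(R)=1; free=2−1=1
SNF(R) diag = [4] → torsion [4]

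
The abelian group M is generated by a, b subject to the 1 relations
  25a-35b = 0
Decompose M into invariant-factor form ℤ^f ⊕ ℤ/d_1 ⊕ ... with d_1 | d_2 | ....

Answer: M ≅ ℤ^1 ⊕ ℤ/5

Derivation:
rank_ℚ(R)=1; free=2−1=1
SNF(R) diag = [5] → torsion [5]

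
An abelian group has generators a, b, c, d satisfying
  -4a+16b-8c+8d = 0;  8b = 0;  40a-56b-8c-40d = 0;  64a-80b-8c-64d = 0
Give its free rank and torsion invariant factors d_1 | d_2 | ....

Answer: M ≅ ℤ/4 ⊕ ℤ/8 ⊕ ℤ/8 ⊕ ℤ/24

Derivation:
rank_ℚ(R)=4; free=4−4=0
SNF(R) diag = [4, 8, 8, 24] → torsion [4, 8, 8, 24]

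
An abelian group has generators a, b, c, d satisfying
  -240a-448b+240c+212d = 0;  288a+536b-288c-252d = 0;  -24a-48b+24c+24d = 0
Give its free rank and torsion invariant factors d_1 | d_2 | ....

rank_ℚ(R)=3; free=4−3=1
SNF(R) diag = [4, 8, 24] → torsion [4, 8, 24]

Answer: M ≅ ℤ^1 ⊕ ℤ/4 ⊕ ℤ/8 ⊕ ℤ/24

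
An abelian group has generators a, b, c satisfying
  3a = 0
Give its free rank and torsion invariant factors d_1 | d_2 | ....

Answer: M ≅ ℤ^2 ⊕ ℤ/3

Derivation:
rank_ℚ(R)=1; free=3−1=2
SNF(R) diag = [3] → torsion [3]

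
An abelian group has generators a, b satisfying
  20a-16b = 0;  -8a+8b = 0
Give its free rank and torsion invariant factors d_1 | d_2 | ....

rank_ℚ(R)=2; free=2−2=0
SNF(R) diag = [4, 8] → torsion [4, 8]

Answer: M ≅ ℤ/4 ⊕ ℤ/8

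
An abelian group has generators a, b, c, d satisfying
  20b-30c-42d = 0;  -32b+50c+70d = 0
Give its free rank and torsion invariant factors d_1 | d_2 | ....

rank_ℚ(R)=2; free=4−2=2
SNF(R) diag = [2, 4] → torsion [2, 4]

Answer: M ≅ ℤ^2 ⊕ ℤ/2 ⊕ ℤ/4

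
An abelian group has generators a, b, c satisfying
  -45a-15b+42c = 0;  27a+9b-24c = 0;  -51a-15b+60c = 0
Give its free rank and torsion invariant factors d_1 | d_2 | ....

Answer: M ≅ ℤ/3 ⊕ ℤ/6 ⊕ ℤ/6

Derivation:
rank_ℚ(R)=3; free=3−3=0
SNF(R) diag = [3, 6, 6] → torsion [3, 6, 6]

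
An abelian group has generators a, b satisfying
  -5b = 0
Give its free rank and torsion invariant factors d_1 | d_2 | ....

rank_ℚ(R)=1; free=2−1=1
SNF(R) diag = [5] → torsion [5]

Answer: M ≅ ℤ^1 ⊕ ℤ/5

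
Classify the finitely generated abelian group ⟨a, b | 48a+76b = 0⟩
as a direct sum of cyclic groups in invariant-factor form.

rank_ℚ(R)=1; free=2−1=1
SNF(R) diag = [4] → torsion [4]

Answer: M ≅ ℤ^1 ⊕ ℤ/4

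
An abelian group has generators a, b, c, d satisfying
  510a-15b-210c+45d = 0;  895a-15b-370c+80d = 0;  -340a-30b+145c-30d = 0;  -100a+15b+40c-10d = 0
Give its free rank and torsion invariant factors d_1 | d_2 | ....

Answer: M ≅ ℤ/5 ⊕ ℤ/5 ⊕ ℤ/15 ⊕ ℤ/15

Derivation:
rank_ℚ(R)=4; free=4−4=0
SNF(R) diag = [5, 5, 15, 15] → torsion [5, 5, 15, 15]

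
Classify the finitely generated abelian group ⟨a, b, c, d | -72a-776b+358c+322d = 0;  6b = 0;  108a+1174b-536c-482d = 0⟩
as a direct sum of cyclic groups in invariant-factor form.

Answer: M ≅ ℤ^1 ⊕ ℤ/2 ⊕ ℤ/6 ⊕ ℤ/18

Derivation:
rank_ℚ(R)=3; free=4−3=1
SNF(R) diag = [2, 6, 18] → torsion [2, 6, 18]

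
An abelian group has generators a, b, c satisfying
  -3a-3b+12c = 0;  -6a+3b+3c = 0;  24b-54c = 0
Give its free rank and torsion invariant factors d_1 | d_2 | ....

rank_ℚ(R)=3; free=3−3=0
SNF(R) diag = [3, 3, 6] → torsion [3, 3, 6]

Answer: M ≅ ℤ/3 ⊕ ℤ/3 ⊕ ℤ/6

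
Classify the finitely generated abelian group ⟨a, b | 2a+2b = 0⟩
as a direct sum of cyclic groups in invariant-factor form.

rank_ℚ(R)=1; free=2−1=1
SNF(R) diag = [2] → torsion [2]

Answer: M ≅ ℤ^1 ⊕ ℤ/2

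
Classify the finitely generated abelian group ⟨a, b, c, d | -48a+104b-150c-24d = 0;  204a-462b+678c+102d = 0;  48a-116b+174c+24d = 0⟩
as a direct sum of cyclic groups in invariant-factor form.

Answer: M ≅ ℤ^1 ⊕ ℤ/2 ⊕ ℤ/6 ⊕ ℤ/12

Derivation:
rank_ℚ(R)=3; free=4−3=1
SNF(R) diag = [2, 6, 12] → torsion [2, 6, 12]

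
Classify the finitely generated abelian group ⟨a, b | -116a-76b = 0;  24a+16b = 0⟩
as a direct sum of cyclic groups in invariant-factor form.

rank_ℚ(R)=2; free=2−2=0
SNF(R) diag = [4, 8] → torsion [4, 8]

Answer: M ≅ ℤ/4 ⊕ ℤ/8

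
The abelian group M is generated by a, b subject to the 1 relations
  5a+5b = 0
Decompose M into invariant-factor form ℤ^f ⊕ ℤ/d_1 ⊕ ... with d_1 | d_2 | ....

Answer: M ≅ ℤ^1 ⊕ ℤ/5

Derivation:
rank_ℚ(R)=1; free=2−1=1
SNF(R) diag = [5] → torsion [5]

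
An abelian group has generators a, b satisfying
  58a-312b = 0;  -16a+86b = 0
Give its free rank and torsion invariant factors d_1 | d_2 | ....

rank_ℚ(R)=2; free=2−2=0
SNF(R) diag = [2, 2] → torsion [2, 2]

Answer: M ≅ ℤ/2 ⊕ ℤ/2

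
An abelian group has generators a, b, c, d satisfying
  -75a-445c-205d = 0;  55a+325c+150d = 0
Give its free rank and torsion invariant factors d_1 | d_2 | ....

rank_ℚ(R)=2; free=4−2=2
SNF(R) diag = [5, 5] → torsion [5, 5]

Answer: M ≅ ℤ^2 ⊕ ℤ/5 ⊕ ℤ/5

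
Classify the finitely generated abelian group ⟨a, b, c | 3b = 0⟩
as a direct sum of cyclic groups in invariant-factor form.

rank_ℚ(R)=1; free=3−1=2
SNF(R) diag = [3] → torsion [3]

Answer: M ≅ ℤ^2 ⊕ ℤ/3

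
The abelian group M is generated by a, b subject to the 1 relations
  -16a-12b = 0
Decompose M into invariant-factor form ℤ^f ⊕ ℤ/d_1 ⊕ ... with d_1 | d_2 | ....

Answer: M ≅ ℤ^1 ⊕ ℤ/4

Derivation:
rank_ℚ(R)=1; free=2−1=1
SNF(R) diag = [4] → torsion [4]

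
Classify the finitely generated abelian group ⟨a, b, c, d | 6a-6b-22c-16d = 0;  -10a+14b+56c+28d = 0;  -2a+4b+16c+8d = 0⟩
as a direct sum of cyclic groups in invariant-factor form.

Answer: M ≅ ℤ^1 ⊕ ℤ/2 ⊕ ℤ/2 ⊕ ℤ/6

Derivation:
rank_ℚ(R)=3; free=4−3=1
SNF(R) diag = [2, 2, 6] → torsion [2, 2, 6]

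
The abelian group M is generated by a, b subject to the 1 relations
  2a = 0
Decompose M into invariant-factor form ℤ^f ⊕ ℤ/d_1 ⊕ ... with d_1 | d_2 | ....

Answer: M ≅ ℤ^1 ⊕ ℤ/2

Derivation:
rank_ℚ(R)=1; free=2−1=1
SNF(R) diag = [2] → torsion [2]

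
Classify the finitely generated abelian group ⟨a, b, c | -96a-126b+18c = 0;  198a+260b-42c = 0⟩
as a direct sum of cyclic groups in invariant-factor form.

rank_ℚ(R)=2; free=3−2=1
SNF(R) diag = [2, 6] → torsion [2, 6]

Answer: M ≅ ℤ^1 ⊕ ℤ/2 ⊕ ℤ/6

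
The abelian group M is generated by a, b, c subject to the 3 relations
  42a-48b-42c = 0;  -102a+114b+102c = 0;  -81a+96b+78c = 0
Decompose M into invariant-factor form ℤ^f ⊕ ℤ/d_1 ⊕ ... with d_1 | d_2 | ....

Answer: M ≅ ℤ/3 ⊕ ℤ/6 ⊕ ℤ/18

Derivation:
rank_ℚ(R)=3; free=3−3=0
SNF(R) diag = [3, 6, 18] → torsion [3, 6, 18]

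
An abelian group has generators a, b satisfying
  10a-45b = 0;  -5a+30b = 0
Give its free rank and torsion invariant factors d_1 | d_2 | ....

Answer: M ≅ ℤ/5 ⊕ ℤ/15

Derivation:
rank_ℚ(R)=2; free=2−2=0
SNF(R) diag = [5, 15] → torsion [5, 15]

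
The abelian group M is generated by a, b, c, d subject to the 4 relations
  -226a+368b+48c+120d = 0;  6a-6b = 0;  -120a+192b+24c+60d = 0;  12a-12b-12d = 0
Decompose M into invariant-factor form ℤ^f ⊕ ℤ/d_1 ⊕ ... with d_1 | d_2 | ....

Answer: M ≅ ℤ/2 ⊕ ℤ/6 ⊕ ℤ/12 ⊕ ℤ/24

Derivation:
rank_ℚ(R)=4; free=4−4=0
SNF(R) diag = [2, 6, 12, 24] → torsion [2, 6, 12, 24]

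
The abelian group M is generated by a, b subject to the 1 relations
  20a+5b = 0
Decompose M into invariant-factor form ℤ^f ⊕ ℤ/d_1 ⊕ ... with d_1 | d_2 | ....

rank_ℚ(R)=1; free=2−1=1
SNF(R) diag = [5] → torsion [5]

Answer: M ≅ ℤ^1 ⊕ ℤ/5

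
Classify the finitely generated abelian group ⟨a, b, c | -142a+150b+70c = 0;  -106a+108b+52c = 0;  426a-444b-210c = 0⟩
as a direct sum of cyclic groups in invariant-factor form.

rank_ℚ(R)=3; free=3−3=0
SNF(R) diag = [2, 6, 18] → torsion [2, 6, 18]

Answer: M ≅ ℤ/2 ⊕ ℤ/6 ⊕ ℤ/18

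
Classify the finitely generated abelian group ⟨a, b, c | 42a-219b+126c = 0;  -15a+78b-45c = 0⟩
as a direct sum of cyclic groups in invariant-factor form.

rank_ℚ(R)=2; free=3−2=1
SNF(R) diag = [3, 3] → torsion [3, 3]

Answer: M ≅ ℤ^1 ⊕ ℤ/3 ⊕ ℤ/3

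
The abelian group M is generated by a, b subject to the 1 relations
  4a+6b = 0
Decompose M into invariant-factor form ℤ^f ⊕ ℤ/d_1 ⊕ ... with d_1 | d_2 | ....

rank_ℚ(R)=1; free=2−1=1
SNF(R) diag = [2] → torsion [2]

Answer: M ≅ ℤ^1 ⊕ ℤ/2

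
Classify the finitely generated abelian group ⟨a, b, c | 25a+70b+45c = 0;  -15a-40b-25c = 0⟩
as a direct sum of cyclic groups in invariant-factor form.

rank_ℚ(R)=2; free=3−2=1
SNF(R) diag = [5, 10] → torsion [5, 10]

Answer: M ≅ ℤ^1 ⊕ ℤ/5 ⊕ ℤ/10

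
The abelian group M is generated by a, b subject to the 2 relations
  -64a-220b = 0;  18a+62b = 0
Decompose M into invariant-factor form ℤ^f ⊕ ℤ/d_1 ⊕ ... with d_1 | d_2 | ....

rank_ℚ(R)=2; free=2−2=0
SNF(R) diag = [2, 4] → torsion [2, 4]

Answer: M ≅ ℤ/2 ⊕ ℤ/4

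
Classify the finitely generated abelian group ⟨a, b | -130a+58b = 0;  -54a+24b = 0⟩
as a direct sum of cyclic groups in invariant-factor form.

Answer: M ≅ ℤ/2 ⊕ ℤ/6

Derivation:
rank_ℚ(R)=2; free=2−2=0
SNF(R) diag = [2, 6] → torsion [2, 6]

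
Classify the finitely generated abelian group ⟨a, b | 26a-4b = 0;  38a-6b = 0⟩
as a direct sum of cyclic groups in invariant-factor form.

Answer: M ≅ ℤ/2 ⊕ ℤ/2

Derivation:
rank_ℚ(R)=2; free=2−2=0
SNF(R) diag = [2, 2] → torsion [2, 2]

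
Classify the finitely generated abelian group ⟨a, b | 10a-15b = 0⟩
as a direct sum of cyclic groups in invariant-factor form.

Answer: M ≅ ℤ^1 ⊕ ℤ/5

Derivation:
rank_ℚ(R)=1; free=2−1=1
SNF(R) diag = [5] → torsion [5]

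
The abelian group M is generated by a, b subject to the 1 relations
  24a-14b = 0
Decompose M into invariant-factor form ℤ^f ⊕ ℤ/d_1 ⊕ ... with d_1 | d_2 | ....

Answer: M ≅ ℤ^1 ⊕ ℤ/2

Derivation:
rank_ℚ(R)=1; free=2−1=1
SNF(R) diag = [2] → torsion [2]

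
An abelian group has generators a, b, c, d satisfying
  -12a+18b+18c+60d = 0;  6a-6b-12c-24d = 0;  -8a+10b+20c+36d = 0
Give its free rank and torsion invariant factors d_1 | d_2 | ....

Answer: M ≅ ℤ^1 ⊕ ℤ/2 ⊕ ℤ/6 ⊕ ℤ/18

Derivation:
rank_ℚ(R)=3; free=4−3=1
SNF(R) diag = [2, 6, 18] → torsion [2, 6, 18]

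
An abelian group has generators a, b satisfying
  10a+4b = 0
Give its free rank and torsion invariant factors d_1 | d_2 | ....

Answer: M ≅ ℤ^1 ⊕ ℤ/2

Derivation:
rank_ℚ(R)=1; free=2−1=1
SNF(R) diag = [2] → torsion [2]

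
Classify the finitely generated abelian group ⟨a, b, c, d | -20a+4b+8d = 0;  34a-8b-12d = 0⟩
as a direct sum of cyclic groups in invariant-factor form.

Answer: M ≅ ℤ^2 ⊕ ℤ/2 ⊕ ℤ/4

Derivation:
rank_ℚ(R)=2; free=4−2=2
SNF(R) diag = [2, 4] → torsion [2, 4]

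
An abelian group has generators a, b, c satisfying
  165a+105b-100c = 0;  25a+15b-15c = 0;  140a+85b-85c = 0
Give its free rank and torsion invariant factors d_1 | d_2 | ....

rank_ℚ(R)=3; free=3−3=0
SNF(R) diag = [5, 5, 5] → torsion [5, 5, 5]

Answer: M ≅ ℤ/5 ⊕ ℤ/5 ⊕ ℤ/5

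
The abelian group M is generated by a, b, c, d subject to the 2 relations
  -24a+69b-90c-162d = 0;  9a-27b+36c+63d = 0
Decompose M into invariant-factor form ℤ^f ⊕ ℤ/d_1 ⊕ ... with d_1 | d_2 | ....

Answer: M ≅ ℤ^2 ⊕ ℤ/3 ⊕ ℤ/9

Derivation:
rank_ℚ(R)=2; free=4−2=2
SNF(R) diag = [3, 9] → torsion [3, 9]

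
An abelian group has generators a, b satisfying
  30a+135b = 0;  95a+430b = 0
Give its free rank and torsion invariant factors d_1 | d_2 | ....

Answer: M ≅ ℤ/5 ⊕ ℤ/15

Derivation:
rank_ℚ(R)=2; free=2−2=0
SNF(R) diag = [5, 15] → torsion [5, 15]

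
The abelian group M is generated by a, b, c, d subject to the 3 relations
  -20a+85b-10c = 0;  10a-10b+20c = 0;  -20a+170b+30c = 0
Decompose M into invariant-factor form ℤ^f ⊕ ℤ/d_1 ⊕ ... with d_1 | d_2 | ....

rank_ℚ(R)=3; free=4−3=1
SNF(R) diag = [5, 10, 10] → torsion [5, 10, 10]

Answer: M ≅ ℤ^1 ⊕ ℤ/5 ⊕ ℤ/10 ⊕ ℤ/10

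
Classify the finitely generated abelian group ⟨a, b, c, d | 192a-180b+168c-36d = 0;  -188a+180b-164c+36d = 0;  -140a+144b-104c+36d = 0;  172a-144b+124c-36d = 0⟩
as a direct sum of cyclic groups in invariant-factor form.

rank_ℚ(R)=4; free=4−4=0
SNF(R) diag = [4, 12, 36, 36] → torsion [4, 12, 36, 36]

Answer: M ≅ ℤ/4 ⊕ ℤ/12 ⊕ ℤ/36 ⊕ ℤ/36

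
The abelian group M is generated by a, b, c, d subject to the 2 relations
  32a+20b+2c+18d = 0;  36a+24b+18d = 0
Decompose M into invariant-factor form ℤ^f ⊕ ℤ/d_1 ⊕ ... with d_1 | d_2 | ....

rank_ℚ(R)=2; free=4−2=2
SNF(R) diag = [2, 6] → torsion [2, 6]

Answer: M ≅ ℤ^2 ⊕ ℤ/2 ⊕ ℤ/6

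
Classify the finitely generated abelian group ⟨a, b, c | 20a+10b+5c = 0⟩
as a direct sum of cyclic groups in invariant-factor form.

Answer: M ≅ ℤ^2 ⊕ ℤ/5

Derivation:
rank_ℚ(R)=1; free=3−1=2
SNF(R) diag = [5] → torsion [5]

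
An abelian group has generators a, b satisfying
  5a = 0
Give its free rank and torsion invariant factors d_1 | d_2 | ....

Answer: M ≅ ℤ^1 ⊕ ℤ/5

Derivation:
rank_ℚ(R)=1; free=2−1=1
SNF(R) diag = [5] → torsion [5]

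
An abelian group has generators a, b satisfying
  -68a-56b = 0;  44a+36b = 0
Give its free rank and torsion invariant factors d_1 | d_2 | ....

rank_ℚ(R)=2; free=2−2=0
SNF(R) diag = [4, 4] → torsion [4, 4]

Answer: M ≅ ℤ/4 ⊕ ℤ/4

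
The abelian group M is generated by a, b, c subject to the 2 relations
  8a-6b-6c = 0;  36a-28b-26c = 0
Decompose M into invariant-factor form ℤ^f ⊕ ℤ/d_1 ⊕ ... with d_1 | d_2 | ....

rank_ℚ(R)=2; free=3−2=1
SNF(R) diag = [2, 2] → torsion [2, 2]

Answer: M ≅ ℤ^1 ⊕ ℤ/2 ⊕ ℤ/2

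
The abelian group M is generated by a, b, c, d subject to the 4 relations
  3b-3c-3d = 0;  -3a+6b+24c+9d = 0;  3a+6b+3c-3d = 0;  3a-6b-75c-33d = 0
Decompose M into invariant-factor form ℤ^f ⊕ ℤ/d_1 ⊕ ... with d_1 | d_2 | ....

rank_ℚ(R)=4; free=4−4=0
SNF(R) diag = [3, 3, 3, 6] → torsion [3, 3, 3, 6]

Answer: M ≅ ℤ/3 ⊕ ℤ/3 ⊕ ℤ/3 ⊕ ℤ/6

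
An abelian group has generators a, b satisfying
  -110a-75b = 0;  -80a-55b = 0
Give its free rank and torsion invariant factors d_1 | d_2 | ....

rank_ℚ(R)=2; free=2−2=0
SNF(R) diag = [5, 10] → torsion [5, 10]

Answer: M ≅ ℤ/5 ⊕ ℤ/10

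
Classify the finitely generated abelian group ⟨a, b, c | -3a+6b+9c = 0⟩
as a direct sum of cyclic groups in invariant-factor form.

rank_ℚ(R)=1; free=3−1=2
SNF(R) diag = [3] → torsion [3]

Answer: M ≅ ℤ^2 ⊕ ℤ/3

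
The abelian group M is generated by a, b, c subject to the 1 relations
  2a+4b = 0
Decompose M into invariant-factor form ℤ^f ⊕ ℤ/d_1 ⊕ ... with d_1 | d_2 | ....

rank_ℚ(R)=1; free=3−1=2
SNF(R) diag = [2] → torsion [2]

Answer: M ≅ ℤ^2 ⊕ ℤ/2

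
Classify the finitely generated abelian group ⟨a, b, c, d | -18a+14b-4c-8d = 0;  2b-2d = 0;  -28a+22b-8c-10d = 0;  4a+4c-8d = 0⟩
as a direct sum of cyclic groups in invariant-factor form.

rank_ℚ(R)=4; free=4−4=0
SNF(R) diag = [2, 2, 4, 8] → torsion [2, 2, 4, 8]

Answer: M ≅ ℤ/2 ⊕ ℤ/2 ⊕ ℤ/4 ⊕ ℤ/8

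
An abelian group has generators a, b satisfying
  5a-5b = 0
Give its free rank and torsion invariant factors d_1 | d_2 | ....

Answer: M ≅ ℤ^1 ⊕ ℤ/5

Derivation:
rank_ℚ(R)=1; free=2−1=1
SNF(R) diag = [5] → torsion [5]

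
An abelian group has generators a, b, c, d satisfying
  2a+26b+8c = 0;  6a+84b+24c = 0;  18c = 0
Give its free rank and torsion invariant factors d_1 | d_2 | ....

Answer: M ≅ ℤ^1 ⊕ ℤ/2 ⊕ ℤ/6 ⊕ ℤ/18

Derivation:
rank_ℚ(R)=3; free=4−3=1
SNF(R) diag = [2, 6, 18] → torsion [2, 6, 18]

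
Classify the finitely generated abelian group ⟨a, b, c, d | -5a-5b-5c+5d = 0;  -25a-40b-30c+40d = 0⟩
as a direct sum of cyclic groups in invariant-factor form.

rank_ℚ(R)=2; free=4−2=2
SNF(R) diag = [5, 5] → torsion [5, 5]

Answer: M ≅ ℤ^2 ⊕ ℤ/5 ⊕ ℤ/5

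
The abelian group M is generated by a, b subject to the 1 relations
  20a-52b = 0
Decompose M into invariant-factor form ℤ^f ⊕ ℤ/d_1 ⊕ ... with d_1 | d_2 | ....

rank_ℚ(R)=1; free=2−1=1
SNF(R) diag = [4] → torsion [4]

Answer: M ≅ ℤ^1 ⊕ ℤ/4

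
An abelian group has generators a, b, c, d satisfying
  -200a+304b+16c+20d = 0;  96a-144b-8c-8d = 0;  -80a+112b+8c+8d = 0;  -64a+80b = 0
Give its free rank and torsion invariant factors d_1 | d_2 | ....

rank_ℚ(R)=4; free=4−4=0
SNF(R) diag = [4, 8, 16, 48] → torsion [4, 8, 16, 48]

Answer: M ≅ ℤ/4 ⊕ ℤ/8 ⊕ ℤ/16 ⊕ ℤ/48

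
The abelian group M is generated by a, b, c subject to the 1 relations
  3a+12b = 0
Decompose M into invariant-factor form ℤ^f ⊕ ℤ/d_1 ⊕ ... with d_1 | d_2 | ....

rank_ℚ(R)=1; free=3−1=2
SNF(R) diag = [3] → torsion [3]

Answer: M ≅ ℤ^2 ⊕ ℤ/3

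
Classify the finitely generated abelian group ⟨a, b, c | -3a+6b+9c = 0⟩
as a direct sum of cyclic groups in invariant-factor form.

rank_ℚ(R)=1; free=3−1=2
SNF(R) diag = [3] → torsion [3]

Answer: M ≅ ℤ^2 ⊕ ℤ/3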